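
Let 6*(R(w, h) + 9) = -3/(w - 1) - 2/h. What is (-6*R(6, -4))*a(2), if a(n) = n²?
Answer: 1082/5 ≈ 216.40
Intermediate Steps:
R(w, h) = -9 - 1/(2*(-1 + w)) - 1/(3*h) (R(w, h) = -9 + (-3/(w - 1) - 2/h)/6 = -9 + (-3/(-1 + w) - 2/h)/6 = -9 + (-1/(2*(-1 + w)) - 1/(3*h)) = -9 - 1/(2*(-1 + w)) - 1/(3*h))
(-6*R(6, -4))*a(2) = -(2 - 2*6 + 51*(-4) - 54*(-4)*6)/((-4)*(-1 + 6))*2² = -(-1)*(2 - 12 - 204 + 1296)/(4*5)*4 = -(-1)*1082/(4*5)*4 = -6*(-541/60)*4 = (541/10)*4 = 1082/5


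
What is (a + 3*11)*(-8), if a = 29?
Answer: -496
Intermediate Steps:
(a + 3*11)*(-8) = (29 + 3*11)*(-8) = (29 + 33)*(-8) = 62*(-8) = -496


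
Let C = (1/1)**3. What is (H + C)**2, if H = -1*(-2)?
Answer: 9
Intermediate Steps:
H = 2
C = 1 (C = 1**3 = 1)
(H + C)**2 = (2 + 1)**2 = 3**2 = 9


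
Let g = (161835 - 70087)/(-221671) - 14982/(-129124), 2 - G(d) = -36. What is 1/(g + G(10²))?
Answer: 14311523102/539574980961 ≈ 0.026524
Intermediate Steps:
G(d) = 38 (G(d) = 2 - 1*(-36) = 2 + 36 = 38)
g = -4262896915/14311523102 (g = 91748*(-1/221671) - 14982*(-1/129124) = -91748/221671 + 7491/64562 = -4262896915/14311523102 ≈ -0.29786)
1/(g + G(10²)) = 1/(-4262896915/14311523102 + 38) = 1/(539574980961/14311523102) = 14311523102/539574980961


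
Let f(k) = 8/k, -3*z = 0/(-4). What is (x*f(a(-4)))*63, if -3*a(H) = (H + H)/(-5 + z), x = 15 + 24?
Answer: -36855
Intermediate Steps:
x = 39
z = 0 (z = -0/(-4) = -0*(-1)/4 = -⅓*0 = 0)
a(H) = 2*H/15 (a(H) = -(H + H)/(3*(-5 + 0)) = -2*H/(3*(-5)) = -2*H*(-1)/(3*5) = -(-2)*H/15 = 2*H/15)
(x*f(a(-4)))*63 = (39*(8/(((2/15)*(-4)))))*63 = (39*(8/(-8/15)))*63 = (39*(8*(-15/8)))*63 = (39*(-15))*63 = -585*63 = -36855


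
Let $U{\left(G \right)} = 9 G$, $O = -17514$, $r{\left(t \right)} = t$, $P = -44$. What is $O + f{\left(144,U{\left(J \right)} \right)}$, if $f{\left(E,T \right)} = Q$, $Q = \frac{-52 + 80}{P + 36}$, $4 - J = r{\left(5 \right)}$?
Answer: $- \frac{35035}{2} \approx -17518.0$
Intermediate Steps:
$J = -1$ ($J = 4 - 5 = -1$)
$Q = - \frac{7}{2}$ ($Q = \frac{-52 + 80}{-44 + 36} = \frac{28}{-8} = 28 \left(- \frac{1}{8}\right) = - \frac{7}{2} \approx -3.5$)
$f{\left(E,T \right)} = - \frac{7}{2}$
$O + f{\left(144,U{\left(J \right)} \right)} = -17514 - \frac{7}{2} = - \frac{35035}{2}$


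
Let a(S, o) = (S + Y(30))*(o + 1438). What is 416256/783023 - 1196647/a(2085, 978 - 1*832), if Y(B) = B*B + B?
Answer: 1050936630679/3739529922480 ≈ 0.28103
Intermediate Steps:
Y(B) = B + B**2 (Y(B) = B**2 + B = B + B**2)
a(S, o) = (930 + S)*(1438 + o) (a(S, o) = (S + 30*(1 + 30))*(o + 1438) = (S + 30*31)*(1438 + o) = (S + 930)*(1438 + o) = (930 + S)*(1438 + o))
416256/783023 - 1196647/a(2085, 978 - 1*832) = 416256/783023 - 1196647/(1337340 + 930*(978 - 1*832) + 1438*2085 + 2085*(978 - 1*832)) = 416256*(1/783023) - 1196647/(1337340 + 930*(978 - 832) + 2998230 + 2085*(978 - 832)) = 416256/783023 - 1196647/(1337340 + 930*146 + 2998230 + 2085*146) = 416256/783023 - 1196647/(1337340 + 135780 + 2998230 + 304410) = 416256/783023 - 1196647/4775760 = 1050936630679/3739529922480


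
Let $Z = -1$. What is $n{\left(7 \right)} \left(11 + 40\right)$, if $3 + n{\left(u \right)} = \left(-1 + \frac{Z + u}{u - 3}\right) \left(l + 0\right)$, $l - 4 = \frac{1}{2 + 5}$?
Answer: $- \frac{663}{14} \approx -47.357$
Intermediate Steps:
$l = \frac{29}{7}$ ($l = 4 + \frac{1}{2 + 5} = 4 + \frac{1}{7} = \frac{29}{7} \approx 4.1429$)
$n{\left(u \right)} = - \frac{50}{7} + \frac{29 \left(-1 + u\right)}{7 \left(-3 + u\right)}$ ($n{\left(u \right)} = -3 + \left(-1 + \frac{-1 + u}{u - 3}\right) \left(\frac{29}{7} + 0\right) = -3 + \left(-1 + \frac{-1 + u}{-3 + u}\right) \frac{29}{7} = -3 - \left(\frac{29}{7} - \frac{29 \left(-1 + u\right)}{7 \left(-3 + u\right)}\right) = - \frac{50}{7} + \frac{29 \left(-1 + u\right)}{7 \left(-3 + u\right)}$)
$n{\left(7 \right)} \left(11 + 40\right) = \frac{121 - 147}{7 \left(-3 + 7\right)} \left(11 + 40\right) = \frac{121 - 147}{7 \cdot 4} \cdot 51 = \frac{1}{7} \cdot \frac{1}{4} \left(-26\right) 51 = \left(- \frac{13}{14}\right) 51 = - \frac{663}{14}$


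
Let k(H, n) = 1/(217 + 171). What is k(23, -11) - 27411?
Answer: -10635467/388 ≈ -27411.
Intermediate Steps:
k(H, n) = 1/388
k(23, -11) - 27411 = 1/388 - 27411 = -10635467/388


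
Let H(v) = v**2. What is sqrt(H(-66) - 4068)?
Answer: 12*sqrt(2) ≈ 16.971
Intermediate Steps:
sqrt(H(-66) - 4068) = sqrt((-66)**2 - 4068) = sqrt(4356 - 4068) = sqrt(288) = 12*sqrt(2)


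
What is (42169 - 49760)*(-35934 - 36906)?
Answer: 552928440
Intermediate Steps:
(42169 - 49760)*(-35934 - 36906) = -7591*(-72840) = 552928440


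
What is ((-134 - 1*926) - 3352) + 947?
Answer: -3465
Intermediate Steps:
((-134 - 1*926) - 3352) + 947 = ((-134 - 926) - 3352) + 947 = (-1060 - 3352) + 947 = -4412 + 947 = -3465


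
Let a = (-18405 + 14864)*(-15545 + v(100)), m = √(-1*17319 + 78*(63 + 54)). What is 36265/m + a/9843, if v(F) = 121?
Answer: 54616384/9843 - 36265*I*√8193/8193 ≈ 5548.8 - 400.65*I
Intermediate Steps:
m = I*√8193 (m = √(-17319 + 78*117) = √(-17319 + 9126) = √(-8193) = I*√8193 ≈ 90.515*I)
a = 54616384 (a = (-18405 + 14864)*(-15545 + 121) = -3541*(-15424) = 54616384)
36265/m + a/9843 = 36265/((I*√8193)) + 54616384/9843 = 36265*(-I*√8193/8193) + 54616384*(1/9843) = -36265*I*√8193/8193 + 54616384/9843 = 54616384/9843 - 36265*I*√8193/8193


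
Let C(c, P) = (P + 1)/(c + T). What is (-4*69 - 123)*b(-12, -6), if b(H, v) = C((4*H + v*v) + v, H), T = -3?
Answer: -209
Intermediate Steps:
C(c, P) = (1 + P)/(-3 + c) (C(c, P) = (P + 1)/(c - 3) = (1 + P)/(-3 + c))
b(H, v) = (1 + H)/(-3 + v + v² + 4*H) (b(H, v) = (1 + H)/(-3 + ((4*H + v*v) + v)) = (1 + H)/(-3 + ((4*H + v²) + v)) = (1 + H)/(-3 + ((v² + 4*H) + v)) = (1 + H)/(-3 + (v + v² + 4*H)) = (1 + H)/(-3 + v + v² + 4*H))
(-4*69 - 123)*b(-12, -6) = (-4*69 - 123)*((1 - 12)/(-3 - 6 + (-6)² + 4*(-12))) = (-276 - 123)*(-11/(-3 - 6 + 36 - 48)) = -399*(-11)/(-21) = -(-19)*(-11) = -399*11/21 = -209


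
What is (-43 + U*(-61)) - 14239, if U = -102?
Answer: -8060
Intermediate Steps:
(-43 + U*(-61)) - 14239 = (-43 - 102*(-61)) - 14239 = (-43 + 6222) - 14239 = 6179 - 14239 = -8060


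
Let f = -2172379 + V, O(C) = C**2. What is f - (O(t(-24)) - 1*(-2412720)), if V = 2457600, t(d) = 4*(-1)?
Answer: -2127515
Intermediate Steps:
t(d) = -4
f = 285221 (f = -2172379 + 2457600 = 285221)
f - (O(t(-24)) - 1*(-2412720)) = 285221 - ((-4)**2 - 1*(-2412720)) = 285221 - (16 + 2412720) = 285221 - 1*2412736 = 285221 - 2412736 = -2127515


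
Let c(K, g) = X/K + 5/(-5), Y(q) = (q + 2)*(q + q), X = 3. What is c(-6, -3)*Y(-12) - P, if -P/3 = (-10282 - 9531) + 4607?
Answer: -45978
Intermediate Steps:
P = 45618 (P = -3*((-10282 - 9531) + 4607) = -3*(-19813 + 4607) = -3*(-15206) = 45618)
Y(q) = 2*q*(2 + q) (Y(q) = (2 + q)*(2*q) = 2*q*(2 + q))
c(K, g) = -1 + 3/K (c(K, g) = 3/K + 5/(-5) = 3/K + 5*(-⅕) = 3/K - 1 = -1 + 3/K)
c(-6, -3)*Y(-12) - P = ((3 - 1*(-6))/(-6))*(2*(-12)*(2 - 12)) - 1*45618 = (-(3 + 6)/6)*(2*(-12)*(-10)) - 45618 = -⅙*9*240 - 45618 = -3/2*240 - 45618 = -360 - 45618 = -45978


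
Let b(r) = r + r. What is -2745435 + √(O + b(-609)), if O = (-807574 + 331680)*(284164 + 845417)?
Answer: -2745435 + 8*I*√8399387838 ≈ -2.7454e+6 + 7.3319e+5*I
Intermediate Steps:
b(r) = 2*r
O = -537560820414 (O = -475894*1129581 = -537560820414)
-2745435 + √(O + b(-609)) = -2745435 + √(-537560820414 + 2*(-609)) = -2745435 + √(-537560820414 - 1218) = -2745435 + √(-537560821632) = -2745435 + 8*I*√8399387838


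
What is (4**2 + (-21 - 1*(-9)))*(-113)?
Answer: -452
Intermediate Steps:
(4**2 + (-21 - 1*(-9)))*(-113) = (16 + (-21 + 9))*(-113) = (16 - 12)*(-113) = 4*(-113) = -452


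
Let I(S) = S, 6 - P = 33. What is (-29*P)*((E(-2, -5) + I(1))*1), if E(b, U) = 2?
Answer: 2349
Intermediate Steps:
P = -27 (P = 6 - 1*33 = 6 - 33 = -27)
(-29*P)*((E(-2, -5) + I(1))*1) = (-29*(-27))*((2 + 1)*1) = 783*(3*1) = 783*3 = 2349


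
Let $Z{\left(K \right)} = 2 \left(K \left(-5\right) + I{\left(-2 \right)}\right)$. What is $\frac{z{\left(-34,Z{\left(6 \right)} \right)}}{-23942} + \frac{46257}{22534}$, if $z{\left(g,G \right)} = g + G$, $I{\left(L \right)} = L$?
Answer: $\frac{554846713}{269754514} \approx 2.0569$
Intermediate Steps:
$Z{\left(K \right)} = -4 - 10 K$ ($Z{\left(K \right)} = 2 \left(K \left(-5\right) - 2\right) = 2 \left(- 5 K - 2\right) = 2 \left(-2 - 5 K\right) = -4 - 10 K$)
$z{\left(g,G \right)} = G + g$
$\frac{z{\left(-34,Z{\left(6 \right)} \right)}}{-23942} + \frac{46257}{22534} = \frac{\left(-4 - 60\right) - 34}{-23942} + \frac{46257}{22534} = \left(\left(-4 - 60\right) - 34\right) \left(- \frac{1}{23942}\right) + 46257 \cdot \frac{1}{22534} = \left(-64 - 34\right) \left(- \frac{1}{23942}\right) + \frac{46257}{22534} = \left(-98\right) \left(- \frac{1}{23942}\right) + \frac{46257}{22534} = \frac{49}{11971} + \frac{46257}{22534} = \frac{554846713}{269754514}$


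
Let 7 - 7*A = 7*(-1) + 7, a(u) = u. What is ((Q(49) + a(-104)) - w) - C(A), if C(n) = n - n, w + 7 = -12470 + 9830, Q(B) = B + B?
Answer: 2641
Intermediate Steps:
Q(B) = 2*B
w = -2647 (w = -7 + (-12470 + 9830) = -7 - 2640 = -2647)
A = 1 (A = 1 - (7*(-1) + 7)/7 = 1 - (-7 + 7)/7 = 1 - 1/7*0 = 1 + 0 = 1)
C(n) = 0
((Q(49) + a(-104)) - w) - C(A) = ((2*49 - 104) - 1*(-2647)) - 1*0 = ((98 - 104) + 2647) + 0 = (-6 + 2647) + 0 = 2641 + 0 = 2641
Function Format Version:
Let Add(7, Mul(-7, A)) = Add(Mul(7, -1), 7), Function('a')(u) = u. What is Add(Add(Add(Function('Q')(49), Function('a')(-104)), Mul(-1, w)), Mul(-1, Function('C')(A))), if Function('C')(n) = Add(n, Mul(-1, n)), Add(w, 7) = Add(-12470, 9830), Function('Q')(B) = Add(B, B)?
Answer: 2641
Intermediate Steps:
Function('Q')(B) = Mul(2, B)
w = -2647 (w = Add(-7, Add(-12470, 9830)) = Add(-7, -2640) = -2647)
A = 1 (A = Add(1, Mul(Rational(-1, 7), Add(Mul(7, -1), 7))) = Add(1, Mul(Rational(-1, 7), Add(-7, 7))) = Add(1, Mul(Rational(-1, 7), 0)) = Add(1, 0) = 1)
Function('C')(n) = 0
Add(Add(Add(Function('Q')(49), Function('a')(-104)), Mul(-1, w)), Mul(-1, Function('C')(A))) = Add(Add(Add(Mul(2, 49), -104), Mul(-1, -2647)), Mul(-1, 0)) = Add(Add(Add(98, -104), 2647), 0) = Add(Add(-6, 2647), 0) = Add(2641, 0) = 2641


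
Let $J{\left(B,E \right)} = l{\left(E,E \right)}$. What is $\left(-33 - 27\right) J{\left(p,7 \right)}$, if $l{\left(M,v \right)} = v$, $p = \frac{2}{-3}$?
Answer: $-420$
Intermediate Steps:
$p = - \frac{2}{3}$ ($p = 2 \left(- \frac{1}{3}\right) = - \frac{2}{3} \approx -0.66667$)
$J{\left(B,E \right)} = E$
$\left(-33 - 27\right) J{\left(p,7 \right)} = \left(-33 - 27\right) 7 = \left(-60\right) 7 = -420$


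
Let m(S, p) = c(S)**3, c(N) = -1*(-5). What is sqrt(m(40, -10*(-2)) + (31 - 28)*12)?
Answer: sqrt(161) ≈ 12.689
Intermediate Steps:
c(N) = 5
m(S, p) = 125 (m(S, p) = 5**3 = 125)
sqrt(m(40, -10*(-2)) + (31 - 28)*12) = sqrt(125 + (31 - 28)*12) = sqrt(125 + 3*12) = sqrt(125 + 36) = sqrt(161)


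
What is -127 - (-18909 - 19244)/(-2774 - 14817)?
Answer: -2272210/17591 ≈ -129.17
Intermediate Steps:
-127 - (-18909 - 19244)/(-2774 - 14817) = -127 - (-38153)/(-17591) = -127 - (-38153)*(-1)/17591 = -127 - 1*38153/17591 = -127 - 38153/17591 = -2272210/17591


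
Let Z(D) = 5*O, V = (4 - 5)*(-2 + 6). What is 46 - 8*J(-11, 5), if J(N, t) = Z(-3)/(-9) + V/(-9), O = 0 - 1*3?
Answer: 262/9 ≈ 29.111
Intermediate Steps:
V = -4 (V = -1*4 = -4)
O = -3 (O = 0 - 3 = -3)
Z(D) = -15 (Z(D) = 5*(-3) = -15)
J(N, t) = 19/9 (J(N, t) = -15/(-9) - 4/(-9) = -15*(-1/9) - 4*(-1/9) = 5/3 + 4/9 = 19/9)
46 - 8*J(-11, 5) = 46 - 8*19/9 = 46 - 152/9 = 262/9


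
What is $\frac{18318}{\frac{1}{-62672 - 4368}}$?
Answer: $-1228038720$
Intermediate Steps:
$\frac{18318}{\frac{1}{-62672 - 4368}} = \frac{18318}{\frac{1}{-67040}} = \frac{18318}{- \frac{1}{67040}} = 18318 \left(-67040\right) = -1228038720$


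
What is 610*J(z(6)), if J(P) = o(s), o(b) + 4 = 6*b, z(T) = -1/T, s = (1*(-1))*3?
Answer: -13420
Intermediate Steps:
s = -3 (s = -1*3 = -3)
o(b) = -4 + 6*b
J(P) = -22 (J(P) = -4 + 6*(-3) = -4 - 18 = -22)
610*J(z(6)) = 610*(-22) = -13420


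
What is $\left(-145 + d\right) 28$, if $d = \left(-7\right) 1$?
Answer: $-4256$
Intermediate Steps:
$d = -7$
$\left(-145 + d\right) 28 = \left(-145 - 7\right) 28 = \left(-152\right) 28 = -4256$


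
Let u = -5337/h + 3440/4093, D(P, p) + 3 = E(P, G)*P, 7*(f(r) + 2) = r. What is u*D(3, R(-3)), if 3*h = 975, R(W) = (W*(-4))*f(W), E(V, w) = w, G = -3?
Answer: 248716092/1330225 ≈ 186.97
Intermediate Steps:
f(r) = -2 + r/7
R(W) = -4*W*(-2 + W/7) (R(W) = (W*(-4))*(-2 + W/7) = (-4*W)*(-2 + W/7) = -4*W*(-2 + W/7))
h = 325 (h = (⅓)*975 = 325)
D(P, p) = -3 - 3*P
u = -20726341/1330225 (u = -5337/325 + 3440/4093 = -20726341/1330225 ≈ -15.581)
u*D(3, R(-3)) = -20726341*(-3 - 3*3)/1330225 = -20726341*(-3 - 9)/1330225 = -20726341/1330225*(-12) = 248716092/1330225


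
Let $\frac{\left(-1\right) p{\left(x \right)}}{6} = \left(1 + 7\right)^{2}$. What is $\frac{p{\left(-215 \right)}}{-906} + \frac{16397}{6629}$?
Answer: $\frac{2900203}{1000979} \approx 2.8974$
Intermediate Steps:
$p{\left(x \right)} = -384$ ($p{\left(x \right)} = - 6 \left(1 + 7\right)^{2} = - 6 \cdot 8^{2} = \left(-6\right) 64 = -384$)
$\frac{p{\left(-215 \right)}}{-906} + \frac{16397}{6629} = - \frac{384}{-906} + \frac{16397}{6629} = \left(-384\right) \left(- \frac{1}{906}\right) + 16397 \cdot \frac{1}{6629} = \frac{64}{151} + \frac{16397}{6629} = \frac{2900203}{1000979}$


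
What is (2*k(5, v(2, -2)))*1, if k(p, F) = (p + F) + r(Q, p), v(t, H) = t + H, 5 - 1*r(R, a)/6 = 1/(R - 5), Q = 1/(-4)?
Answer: 506/7 ≈ 72.286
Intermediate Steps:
Q = -¼ ≈ -0.25000
r(R, a) = 30 - 6/(-5 + R) (r(R, a) = 30 - 6/(R - 5) = 30 - 6/(-5 + R))
v(t, H) = H + t
k(p, F) = 218/7 + F + p (k(p, F) = (p + F) + 6*(-26 + 5*(-¼))/(-5 - ¼) = (F + p) + 6*(-26 - 5/4)/(-21/4) = (F + p) + 6*(-4/21)*(-109/4) = (F + p) + 218/7 = 218/7 + F + p)
(2*k(5, v(2, -2)))*1 = (2*(218/7 + (-2 + 2) + 5))*1 = (2*(218/7 + 0 + 5))*1 = (2*(253/7))*1 = (506/7)*1 = 506/7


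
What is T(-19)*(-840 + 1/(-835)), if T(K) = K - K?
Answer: 0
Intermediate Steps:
T(K) = 0
T(-19)*(-840 + 1/(-835)) = 0*(-840 + 1/(-835)) = 0*(-840 - 1/835) = 0*(-701401/835) = 0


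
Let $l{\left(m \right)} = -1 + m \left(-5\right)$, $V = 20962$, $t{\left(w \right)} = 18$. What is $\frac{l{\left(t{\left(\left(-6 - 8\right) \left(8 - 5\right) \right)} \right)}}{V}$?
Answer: $- \frac{91}{20962} \approx -0.0043412$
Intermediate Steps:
$l{\left(m \right)} = -1 - 5 m$
$\frac{l{\left(t{\left(\left(-6 - 8\right) \left(8 - 5\right) \right)} \right)}}{V} = \frac{-1 - 90}{20962} = \left(-1 - 90\right) \frac{1}{20962} = \left(-91\right) \frac{1}{20962} = - \frac{91}{20962}$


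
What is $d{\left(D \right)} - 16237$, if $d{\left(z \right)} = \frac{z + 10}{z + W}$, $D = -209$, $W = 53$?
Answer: $- \frac{2532773}{156} \approx -16236.0$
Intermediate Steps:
$d{\left(z \right)} = \frac{10 + z}{53 + z}$ ($d{\left(z \right)} = \frac{z + 10}{z + 53} = \frac{10 + z}{53 + z}$)
$d{\left(D \right)} - 16237 = \frac{10 - 209}{53 - 209} - 16237 = \frac{1}{-156} \left(-199\right) - 16237 = \left(- \frac{1}{156}\right) \left(-199\right) - 16237 = \frac{199}{156} - 16237 = - \frac{2532773}{156}$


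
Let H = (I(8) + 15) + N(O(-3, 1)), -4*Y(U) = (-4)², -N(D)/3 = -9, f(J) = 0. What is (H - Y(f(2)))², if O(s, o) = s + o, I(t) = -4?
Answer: 1764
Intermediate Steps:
O(s, o) = o + s
N(D) = 27 (N(D) = -3*(-9) = 27)
Y(U) = -4 (Y(U) = -¼*(-4)² = -¼*16 = -4)
H = 38 (H = (-4 + 15) + 27 = 11 + 27 = 38)
(H - Y(f(2)))² = (38 - 1*(-4))² = (38 + 4)² = 42² = 1764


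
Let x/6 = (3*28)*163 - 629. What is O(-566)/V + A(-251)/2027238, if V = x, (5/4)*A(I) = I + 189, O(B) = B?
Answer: -159903369/22068174995 ≈ -0.0072459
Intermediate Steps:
A(I) = 756/5 + 4*I/5 (A(I) = 4*(I + 189)/5 = 4*(189 + I)/5 = 756/5 + 4*I/5)
x = 78378 (x = 6*((3*28)*163 - 629) = 6*(84*163 - 629) = 6*(13692 - 629) = 6*13063 = 78378)
V = 78378
O(-566)/V + A(-251)/2027238 = -566/78378 + (756/5 + (4/5)*(-251))/2027238 = -566*1/78378 + (756/5 - 1004/5)*(1/2027238) = -283/39189 - 248/5*1/2027238 = -283/39189 - 124/5068095 = -159903369/22068174995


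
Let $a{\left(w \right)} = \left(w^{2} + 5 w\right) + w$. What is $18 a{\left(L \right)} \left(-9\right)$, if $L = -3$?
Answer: $1458$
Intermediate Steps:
$a{\left(w \right)} = w^{2} + 6 w$
$18 a{\left(L \right)} \left(-9\right) = 18 \left(- 3 \left(6 - 3\right)\right) \left(-9\right) = 18 \left(\left(-3\right) 3\right) \left(-9\right) = 18 \left(-9\right) \left(-9\right) = \left(-162\right) \left(-9\right) = 1458$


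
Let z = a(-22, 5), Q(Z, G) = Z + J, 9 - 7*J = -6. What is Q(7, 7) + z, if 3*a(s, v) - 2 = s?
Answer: 52/21 ≈ 2.4762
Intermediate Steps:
J = 15/7 (J = 9/7 - ⅐*(-6) = 9/7 + 6/7 = 15/7 ≈ 2.1429)
a(s, v) = ⅔ + s/3
Q(Z, G) = 15/7 + Z (Q(Z, G) = Z + 15/7 = 15/7 + Z)
z = -20/3 (z = ⅔ + (⅓)*(-22) = ⅔ - 22/3 = -20/3 ≈ -6.6667)
Q(7, 7) + z = (15/7 + 7) - 20/3 = 64/7 - 20/3 = 52/21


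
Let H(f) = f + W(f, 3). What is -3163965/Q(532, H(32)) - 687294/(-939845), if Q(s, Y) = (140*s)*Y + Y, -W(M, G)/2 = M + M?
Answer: 2629303249723/2240019054240 ≈ 1.1738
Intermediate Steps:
W(M, G) = -4*M (W(M, G) = -2*(M + M) = -4*M)
H(f) = -3*f (H(f) = f - 4*f = -3*f)
Q(s, Y) = Y + 140*Y*s (Q(s, Y) = 140*Y*s + Y = Y + 140*Y*s)
-3163965/Q(532, H(32)) - 687294/(-939845) = -3163965*(-1/(96*(1 + 140*532))) - 687294/(-939845) = -3163965*(-1/(96*(1 + 74480))) - 687294*(-1/939845) = -3163965/((-96*74481)) + 687294/939845 = -3163965/(-7150176) + 687294/939845 = -3163965*(-1/7150176) + 687294/939845 = 1054655/2383392 + 687294/939845 = 2629303249723/2240019054240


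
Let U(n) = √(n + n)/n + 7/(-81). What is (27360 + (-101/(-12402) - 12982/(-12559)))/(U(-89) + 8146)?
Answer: 2252354526971826483357/670569690015408159002 + 3106754569187487*I*√178/670569690015408159002 ≈ 3.3589 + 6.1812e-5*I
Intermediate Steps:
U(n) = -7/81 + √2/√n (U(n) = √(2*n)/n + 7*(-1/81) = (√2*√n)/n - 7/81 = √2/√n - 7/81 = -7/81 + √2/√n)
(27360 + (-101/(-12402) - 12982/(-12559)))/(U(-89) + 8146) = (27360 + (-101/(-12402) - 12982/(-12559)))/((-7/81 + √2/√(-89)) + 8146) = (27360 + (-101*(-1/12402) - 12982*(-1/12559)))/((-7/81 + √2*(-I*√89/89)) + 8146) = (27360 + (101/12402 + 12982/12559))/((-7/81 - I*√178/89) + 8146) = (27360 + 162271223/155756718)/(659819/81 - I*√178/89) = 4261666075703/(155756718*(659819/81 - I*√178/89))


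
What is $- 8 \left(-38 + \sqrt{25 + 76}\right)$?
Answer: $304 - 8 \sqrt{101} \approx 223.6$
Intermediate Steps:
$- 8 \left(-38 + \sqrt{25 + 76}\right) = - 8 \left(-38 + \sqrt{101}\right) = 304 - 8 \sqrt{101}$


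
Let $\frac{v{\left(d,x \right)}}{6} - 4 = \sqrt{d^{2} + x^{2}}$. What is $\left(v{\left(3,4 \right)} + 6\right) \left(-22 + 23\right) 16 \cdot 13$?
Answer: $12480$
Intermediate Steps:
$v{\left(d,x \right)} = 24 + 6 \sqrt{d^{2} + x^{2}}$
$\left(v{\left(3,4 \right)} + 6\right) \left(-22 + 23\right) 16 \cdot 13 = \left(\left(24 + 6 \sqrt{3^{2} + 4^{2}}\right) + 6\right) \left(-22 + 23\right) 16 \cdot 13 = \left(\left(24 + 6 \sqrt{9 + 16}\right) + 6\right) 1 \cdot 16 \cdot 13 = \left(\left(24 + 6 \sqrt{25}\right) + 6\right) 1 \cdot 16 \cdot 13 = \left(\left(24 + 6 \cdot 5\right) + 6\right) 1 \cdot 16 \cdot 13 = \left(\left(24 + 30\right) + 6\right) 1 \cdot 16 \cdot 13 = \left(54 + 6\right) 1 \cdot 16 \cdot 13 = 60 \cdot 1 \cdot 16 \cdot 13 = 60 \cdot 16 \cdot 13 = 960 \cdot 13 = 12480$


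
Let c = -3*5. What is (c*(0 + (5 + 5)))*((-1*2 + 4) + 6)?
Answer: -1200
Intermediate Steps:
c = -15
(c*(0 + (5 + 5)))*((-1*2 + 4) + 6) = (-15*(0 + (5 + 5)))*((-1*2 + 4) + 6) = (-15*(0 + 10))*((-2 + 4) + 6) = (-15*10)*(2 + 6) = -150*8 = -1200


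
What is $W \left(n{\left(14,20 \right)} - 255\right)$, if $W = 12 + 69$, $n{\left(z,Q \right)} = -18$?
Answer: $-22113$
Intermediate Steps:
$W = 81$
$W \left(n{\left(14,20 \right)} - 255\right) = 81 \left(-18 - 255\right) = 81 \left(-273\right) = -22113$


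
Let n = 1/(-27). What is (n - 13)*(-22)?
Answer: 7744/27 ≈ 286.81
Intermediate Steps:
n = -1/27 ≈ -0.037037
(n - 13)*(-22) = (-1/27 - 13)*(-22) = -352/27*(-22) = 7744/27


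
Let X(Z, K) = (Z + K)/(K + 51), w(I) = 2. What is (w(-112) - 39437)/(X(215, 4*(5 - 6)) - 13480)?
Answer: 1853445/633349 ≈ 2.9264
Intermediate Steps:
X(Z, K) = (K + Z)/(51 + K)
(w(-112) - 39437)/(X(215, 4*(5 - 6)) - 13480) = (2 - 39437)/((4*(5 - 6) + 215)/(51 + 4*(5 - 6)) - 13480) = -39435/((4*(-1) + 215)/(51 + 4*(-1)) - 13480) = -39435/((-4 + 215)/(51 - 4) - 13480) = -39435/(211/47 - 13480) = -39435/(-633349/47) = -39435*(-47/633349) = 1853445/633349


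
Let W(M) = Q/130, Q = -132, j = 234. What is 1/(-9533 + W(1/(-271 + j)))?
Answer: -65/619711 ≈ -0.00010489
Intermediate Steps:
W(M) = -66/65 (W(M) = -132/130 = -132*1/130 = -66/65)
1/(-9533 + W(1/(-271 + j))) = 1/(-9533 - 66/65) = 1/(-619711/65) = -65/619711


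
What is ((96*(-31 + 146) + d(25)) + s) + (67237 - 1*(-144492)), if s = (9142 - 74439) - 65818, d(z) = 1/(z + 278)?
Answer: 27771163/303 ≈ 91654.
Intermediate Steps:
d(z) = 1/(278 + z)
s = -131115 (s = -65297 - 65818 = -131115)
((96*(-31 + 146) + d(25)) + s) + (67237 - 1*(-144492)) = ((96*(-31 + 146) + 1/(278 + 25)) - 131115) + (67237 - 1*(-144492)) = ((96*115 + 1/303) - 131115) + (67237 + 144492) = ((11040 + 1/303) - 131115) + 211729 = (3345121/303 - 131115) + 211729 = -36382724/303 + 211729 = 27771163/303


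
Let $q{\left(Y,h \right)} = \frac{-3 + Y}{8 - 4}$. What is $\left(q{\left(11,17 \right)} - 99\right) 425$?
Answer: $-41225$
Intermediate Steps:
$q{\left(Y,h \right)} = - \frac{3}{4} + \frac{Y}{4}$ ($q{\left(Y,h \right)} = \frac{-3 + Y}{4} = \left(-3 + Y\right) \frac{1}{4} = - \frac{3}{4} + \frac{Y}{4}$)
$\left(q{\left(11,17 \right)} - 99\right) 425 = \left(\left(- \frac{3}{4} + \frac{1}{4} \cdot 11\right) - 99\right) 425 = \left(\left(- \frac{3}{4} + \frac{11}{4}\right) - 99\right) 425 = \left(2 - 99\right) 425 = \left(-97\right) 425 = -41225$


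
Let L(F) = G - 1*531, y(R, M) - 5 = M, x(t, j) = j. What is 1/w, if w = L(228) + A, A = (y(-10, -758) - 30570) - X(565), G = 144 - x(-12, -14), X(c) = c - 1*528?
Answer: -1/31733 ≈ -3.1513e-5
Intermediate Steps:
X(c) = -528 + c (X(c) = c - 528 = -528 + c)
y(R, M) = 5 + M
G = 158 (G = 144 - 1*(-14) = 144 + 14 = 158)
L(F) = -373 (L(F) = 158 - 1*531 = 158 - 531 = -373)
A = -31360 (A = ((5 - 758) - 30570) - (-528 + 565) = (-753 - 30570) - 1*37 = -31323 - 37 = -31360)
w = -31733 (w = -373 - 31360 = -31733)
1/w = 1/(-31733) = -1/31733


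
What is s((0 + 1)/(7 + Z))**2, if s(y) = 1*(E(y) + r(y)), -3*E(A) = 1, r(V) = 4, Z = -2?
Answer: 121/9 ≈ 13.444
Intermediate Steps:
E(A) = -1/3 (E(A) = -1/3*1 = -1/3)
s(y) = 11/3 (s(y) = 1*(-1/3 + 4) = 1*(11/3) = 11/3)
s((0 + 1)/(7 + Z))**2 = (11/3)**2 = 121/9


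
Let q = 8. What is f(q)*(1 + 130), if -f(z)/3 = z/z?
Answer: -393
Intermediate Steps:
f(z) = -3 (f(z) = -3*z/z = -3*1 = -3)
f(q)*(1 + 130) = -3*(1 + 130) = -3*131 = -393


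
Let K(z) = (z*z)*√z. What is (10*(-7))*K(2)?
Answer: -280*√2 ≈ -395.98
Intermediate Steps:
K(z) = z^(5/2) (K(z) = z²*√z = z^(5/2))
(10*(-7))*K(2) = (10*(-7))*2^(5/2) = -280*√2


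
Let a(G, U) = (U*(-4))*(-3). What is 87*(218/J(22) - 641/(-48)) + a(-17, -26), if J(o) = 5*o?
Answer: 899563/880 ≈ 1022.2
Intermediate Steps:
a(G, U) = 12*U (a(G, U) = -4*U*(-3) = 12*U)
87*(218/J(22) - 641/(-48)) + a(-17, -26) = 87*(218/((5*22)) - 641/(-48)) + 12*(-26) = 87*(218/110 - 641*(-1/48)) - 312 = 87*(218*(1/110) + 641/48) - 312 = 87*(109/55 + 641/48) - 312 = 87*(40487/2640) - 312 = 1174123/880 - 312 = 899563/880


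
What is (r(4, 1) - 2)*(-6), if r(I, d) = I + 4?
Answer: -36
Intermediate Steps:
r(I, d) = 4 + I
(r(4, 1) - 2)*(-6) = ((4 + 4) - 2)*(-6) = (8 - 2)*(-6) = 6*(-6) = -36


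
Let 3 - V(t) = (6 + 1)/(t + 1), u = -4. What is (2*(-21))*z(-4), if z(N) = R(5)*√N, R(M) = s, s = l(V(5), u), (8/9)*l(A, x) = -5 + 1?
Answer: 378*I ≈ 378.0*I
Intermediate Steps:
V(t) = 3 - 7/(1 + t) (V(t) = 3 - (6 + 1)/(t + 1) = 3 - 7/(1 + t))
l(A, x) = -9/2 (l(A, x) = 9*(-5 + 1)/8 = (9/8)*(-4) = -9/2)
s = -9/2 ≈ -4.5000
R(M) = -9/2
z(N) = -9*√N/2
(2*(-21))*z(-4) = (2*(-21))*(-9*I) = -(-189)*2*I = -(-378)*I = 378*I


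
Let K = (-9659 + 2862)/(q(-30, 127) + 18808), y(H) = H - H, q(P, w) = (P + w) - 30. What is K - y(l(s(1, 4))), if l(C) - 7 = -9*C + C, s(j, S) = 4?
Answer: -6797/18875 ≈ -0.36011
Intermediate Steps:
q(P, w) = -30 + P + w
l(C) = 7 - 8*C (l(C) = 7 + (-9*C + C) = 7 - 8*C)
y(H) = 0
K = -6797/18875 (K = (-9659 + 2862)/((-30 - 30 + 127) + 18808) = -6797/(67 + 18808) = -6797/18875 ≈ -0.36011)
K - y(l(s(1, 4))) = -6797/18875 - 1*0 = -6797/18875 + 0 = -6797/18875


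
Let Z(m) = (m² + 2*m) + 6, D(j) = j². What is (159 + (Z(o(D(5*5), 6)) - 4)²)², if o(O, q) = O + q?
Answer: 25453117146668138054656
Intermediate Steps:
Z(m) = 6 + m² + 2*m
(159 + (Z(o(D(5*5), 6)) - 4)²)² = (159 + ((6 + ((5*5)² + 6)² + 2*((5*5)² + 6)) - 4)²)² = (159 + ((6 + (25² + 6)² + 2*(25² + 6)) - 4)²)² = (159 + ((6 + (625 + 6)² + 2*(625 + 6)) - 4)²)² = (159 + ((6 + 631² + 2*631) - 4)²)² = (159 + ((6 + 398161 + 1262) - 4)²)² = (159 + (399429 - 4)²)² = (159 + 399425²)² = (159 + 159540330625)² = 159540330784² = 25453117146668138054656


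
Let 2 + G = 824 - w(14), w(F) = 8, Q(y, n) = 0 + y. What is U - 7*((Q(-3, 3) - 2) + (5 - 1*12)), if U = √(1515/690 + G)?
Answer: 84 + √1727070/46 ≈ 112.57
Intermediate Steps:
Q(y, n) = y
G = 814 (G = -2 + (824 - 1*8) = -2 + (824 - 8) = -2 + 816 = 814)
U = √1727070/46 (U = √(1515/690 + 814) = √(1515*(1/690) + 814) = √(101/46 + 814) = √(37545/46) = √1727070/46 ≈ 28.569)
U - 7*((Q(-3, 3) - 2) + (5 - 1*12)) = √1727070/46 - 7*((-3 - 2) + (5 - 1*12)) = √1727070/46 - 7*(-5 + (5 - 12)) = √1727070/46 - 7*(-5 - 7) = √1727070/46 - 7*(-12) = √1727070/46 - 1*(-84) = √1727070/46 + 84 = 84 + √1727070/46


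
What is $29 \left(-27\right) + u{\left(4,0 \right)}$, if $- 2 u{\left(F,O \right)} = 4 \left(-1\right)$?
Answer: $-781$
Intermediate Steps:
$u{\left(F,O \right)} = 2$ ($u{\left(F,O \right)} = - \frac{4 \left(-1\right)}{2} = \left(- \frac{1}{2}\right) \left(-4\right) = 2$)
$29 \left(-27\right) + u{\left(4,0 \right)} = 29 \left(-27\right) + 2 = -783 + 2 = -781$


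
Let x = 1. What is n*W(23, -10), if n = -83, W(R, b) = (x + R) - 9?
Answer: -1245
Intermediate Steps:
W(R, b) = -8 + R (W(R, b) = (1 + R) - 9 = -8 + R)
n*W(23, -10) = -83*(-8 + 23) = -83*15 = -1245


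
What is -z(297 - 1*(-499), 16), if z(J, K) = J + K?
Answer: -812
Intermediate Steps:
-z(297 - 1*(-499), 16) = -((297 - 1*(-499)) + 16) = -((297 + 499) + 16) = -(796 + 16) = -1*812 = -812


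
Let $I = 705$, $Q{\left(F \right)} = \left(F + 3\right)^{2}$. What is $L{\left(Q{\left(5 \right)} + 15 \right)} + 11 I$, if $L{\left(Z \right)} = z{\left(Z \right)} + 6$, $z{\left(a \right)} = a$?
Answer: $7840$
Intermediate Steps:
$Q{\left(F \right)} = \left(3 + F\right)^{2}$
$L{\left(Z \right)} = 6 + Z$ ($L{\left(Z \right)} = Z + 6 = 6 + Z$)
$L{\left(Q{\left(5 \right)} + 15 \right)} + 11 I = \left(6 + \left(\left(3 + 5\right)^{2} + 15\right)\right) + 11 \cdot 705 = \left(6 + \left(8^{2} + 15\right)\right) + 7755 = \left(6 + \left(64 + 15\right)\right) + 7755 = \left(6 + 79\right) + 7755 = 85 + 7755 = 7840$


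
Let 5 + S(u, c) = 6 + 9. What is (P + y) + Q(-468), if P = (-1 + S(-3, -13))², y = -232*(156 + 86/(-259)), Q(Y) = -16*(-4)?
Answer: -9316221/259 ≈ -35970.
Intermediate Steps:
S(u, c) = 10 (S(u, c) = -5 + (6 + 9) = -5 + 15 = 10)
Q(Y) = 64
y = -9353776/259 (y = -232*(156 + 86*(-1/259)) = -232*(156 - 86/259) = -232*40318/259 = -9353776/259 ≈ -36115.)
P = 81 (P = (-1 + 10)² = 9² = 81)
(P + y) + Q(-468) = (81 - 9353776/259) + 64 = -9332797/259 + 64 = -9316221/259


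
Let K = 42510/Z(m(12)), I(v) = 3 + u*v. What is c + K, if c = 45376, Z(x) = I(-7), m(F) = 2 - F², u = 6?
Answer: 44286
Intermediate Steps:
I(v) = 3 + 6*v
Z(x) = -39 (Z(x) = 3 + 6*(-7) = 3 - 42 = -39)
K = -1090 (K = 42510/(-39) = 42510*(-1/39) = -1090)
c + K = 45376 - 1090 = 44286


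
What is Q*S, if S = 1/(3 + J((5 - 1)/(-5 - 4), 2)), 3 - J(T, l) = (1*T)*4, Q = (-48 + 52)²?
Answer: 72/35 ≈ 2.0571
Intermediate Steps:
Q = 16 (Q = 4² = 16)
J(T, l) = 3 - 4*T (J(T, l) = 3 - 1*T*4 = 3 - T*4 = 3 - 4*T)
S = 9/70 (S = 1/(3 + (3 - 4*(5 - 1)/(-5 - 4))) = 1/(3 + (3 - 16/(-9))) = 1/(3 + (3 - 16*(-1)/9)) = 1/(3 + (3 - 4*(-4/9))) = 1/(3 + (3 + 16/9)) = 1/(3 + 43/9) = 1/(70/9) = 9/70 ≈ 0.12857)
Q*S = 16*(9/70) = 72/35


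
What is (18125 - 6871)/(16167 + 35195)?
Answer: 5627/25681 ≈ 0.21911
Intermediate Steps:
(18125 - 6871)/(16167 + 35195) = 11254/51362 = 11254*(1/51362) = 5627/25681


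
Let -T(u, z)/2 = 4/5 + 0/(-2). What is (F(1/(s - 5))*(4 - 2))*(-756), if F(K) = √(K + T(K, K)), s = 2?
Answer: -504*I*√435/5 ≈ -2102.4*I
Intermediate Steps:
T(u, z) = -8/5 (T(u, z) = -2*(4/5 + 0/(-2)) = -2*(4*(⅕) + 0*(-½)) = -2*(⅘ + 0) = -2*⅘ = -8/5)
F(K) = √(-8/5 + K) (F(K) = √(K - 8/5) = √(-8/5 + K))
(F(1/(s - 5))*(4 - 2))*(-756) = ((√(-40 + 25/(2 - 5))/5)*(4 - 2))*(-756) = ((√(-40 + 25/(-3))/5)*2)*(-756) = ((√(-40 + 25*(-⅓))/5)*2)*(-756) = ((√(-40 - 25/3)/5)*2)*(-756) = ((√(-145/3)/5)*2)*(-756) = (((I*√435/3)/5)*2)*(-756) = ((I*√435/15)*2)*(-756) = (2*I*√435/15)*(-756) = -504*I*√435/5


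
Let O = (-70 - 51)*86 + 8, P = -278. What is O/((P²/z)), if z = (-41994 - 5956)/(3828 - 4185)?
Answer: -5935525/328457 ≈ -18.071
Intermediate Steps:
O = -10398 (O = -121*86 + 8 = -10406 + 8 = -10398)
z = 6850/51 (z = -47950/(-357) = -47950*(-1/357) = 6850/51 ≈ 134.31)
O/((P²/z)) = -10398/((-278)²/(6850/51)) = -10398/(77284*(51/6850)) = -10398/1970742/3425 = -10398*3425/1970742 = -5935525/328457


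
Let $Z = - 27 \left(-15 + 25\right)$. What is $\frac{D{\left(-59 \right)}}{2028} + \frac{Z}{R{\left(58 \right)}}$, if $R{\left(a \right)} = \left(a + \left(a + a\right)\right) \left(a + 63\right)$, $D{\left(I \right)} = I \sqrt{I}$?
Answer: $- \frac{45}{3509} - \frac{59 i \sqrt{59}}{2028} \approx -0.012824 - 0.22347 i$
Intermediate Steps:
$D{\left(I \right)} = I^{\frac{3}{2}}$
$Z = -270$ ($Z = \left(-27\right) 10 = -270$)
$R{\left(a \right)} = 3 a \left(63 + a\right)$ ($R{\left(a \right)} = \left(a + 2 a\right) \left(63 + a\right) = 3 a \left(63 + a\right)$)
$\frac{D{\left(-59 \right)}}{2028} + \frac{Z}{R{\left(58 \right)}} = \frac{\left(-59\right)^{\frac{3}{2}}}{2028} - \frac{270}{3 \cdot 58 \left(63 + 58\right)} = - 59 i \sqrt{59} \cdot \frac{1}{2028} - \frac{270}{3 \cdot 58 \cdot 121} = - \frac{59 i \sqrt{59}}{2028} - \frac{270}{21054} = - \frac{59 i \sqrt{59}}{2028} - \frac{45}{3509} = - \frac{45}{3509} - \frac{59 i \sqrt{59}}{2028}$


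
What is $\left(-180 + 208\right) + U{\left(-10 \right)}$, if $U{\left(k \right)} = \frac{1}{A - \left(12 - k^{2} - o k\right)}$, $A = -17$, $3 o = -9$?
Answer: $\frac{2829}{101} \approx 28.01$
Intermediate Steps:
$o = -3$ ($o = \frac{1}{3} \left(-9\right) = -3$)
$U{\left(k \right)} = \frac{1}{-29 + k^{2} - 3 k}$ ($U{\left(k \right)} = \frac{1}{-17 - \left(12 - k^{2} + 3 k\right)} = \frac{1}{-29 + k^{2} - 3 k}$)
$\left(-180 + 208\right) + U{\left(-10 \right)} = \left(-180 + 208\right) + \frac{1}{-29 + \left(-10\right)^{2} - -30} = 28 + \frac{1}{-29 + 100 + 30} = 28 + \frac{1}{101} = \frac{2829}{101}$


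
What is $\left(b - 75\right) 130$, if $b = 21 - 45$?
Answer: $-12870$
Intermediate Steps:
$b = -24$
$\left(b - 75\right) 130 = \left(-24 - 75\right) 130 = \left(-99\right) 130 = -12870$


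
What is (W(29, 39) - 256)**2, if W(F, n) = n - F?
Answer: 60516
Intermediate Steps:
(W(29, 39) - 256)**2 = ((39 - 1*29) - 256)**2 = ((39 - 29) - 256)**2 = (10 - 256)**2 = (-246)**2 = 60516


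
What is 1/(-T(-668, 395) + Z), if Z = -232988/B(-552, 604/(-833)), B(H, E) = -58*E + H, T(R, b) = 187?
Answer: 106196/28661099 ≈ 0.0037052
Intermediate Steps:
B(H, E) = H - 58*E
Z = 48519751/106196 (Z = -232988/(-552 - 35032/(-833)) = -232988/(-552 - 35032*(-1)/833) = -232988/(-552 - 58*(-604/833)) = -232988/(-552 + 35032/833) = -232988/(-424784/833) = -232988*(-833/424784) = 48519751/106196 ≈ 456.89)
1/(-T(-668, 395) + Z) = 1/(-1*187 + 48519751/106196) = 1/(-187 + 48519751/106196) = 1/(28661099/106196) = 106196/28661099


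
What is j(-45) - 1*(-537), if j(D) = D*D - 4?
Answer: 2558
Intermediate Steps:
j(D) = -4 + D² (j(D) = D² - 4 = -4 + D²)
j(-45) - 1*(-537) = (-4 + (-45)²) - 1*(-537) = (-4 + 2025) + 537 = 2021 + 537 = 2558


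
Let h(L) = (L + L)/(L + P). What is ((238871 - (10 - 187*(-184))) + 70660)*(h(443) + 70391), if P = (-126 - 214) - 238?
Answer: 2614095939587/135 ≈ 1.9364e+10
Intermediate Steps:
P = -578 (P = -340 - 238 = -578)
h(L) = 2*L/(-578 + L) (h(L) = (L + L)/(L - 578) = (2*L)/(-578 + L) = 2*L/(-578 + L))
((238871 - (10 - 187*(-184))) + 70660)*(h(443) + 70391) = ((238871 - (10 - 187*(-184))) + 70660)*(2*443/(-578 + 443) + 70391) = ((238871 - (10 + 34408)) + 70660)*(2*443/(-135) + 70391) = ((238871 - 1*34418) + 70660)*(2*443*(-1/135) + 70391) = ((238871 - 34418) + 70660)*(-886/135 + 70391) = (204453 + 70660)*(9501899/135) = 275113*(9501899/135) = 2614095939587/135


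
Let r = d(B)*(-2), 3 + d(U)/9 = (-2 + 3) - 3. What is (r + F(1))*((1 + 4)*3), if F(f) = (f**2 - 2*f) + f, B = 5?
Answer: 1350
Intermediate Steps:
d(U) = -45 (d(U) = -27 + 9*((-2 + 3) - 3) = -27 + 9*(1 - 3) = -27 + 9*(-2) = -27 - 18 = -45)
F(f) = f**2 - f
r = 90 (r = -45*(-2) = 90)
(r + F(1))*((1 + 4)*3) = (90 + 1*(-1 + 1))*((1 + 4)*3) = (90 + 1*0)*(5*3) = (90 + 0)*15 = 90*15 = 1350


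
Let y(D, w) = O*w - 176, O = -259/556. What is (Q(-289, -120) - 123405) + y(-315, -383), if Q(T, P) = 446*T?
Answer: -140276903/556 ≈ -2.5230e+5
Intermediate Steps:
O = -259/556 (O = -259*1/556 = -259/556 ≈ -0.46583)
y(D, w) = -176 - 259*w/556 (y(D, w) = -259*w/556 - 176 = -176 - 259*w/556)
(Q(-289, -120) - 123405) + y(-315, -383) = (446*(-289) - 123405) + (-176 - 259/556*(-383)) = (-128894 - 123405) + (-176 + 99197/556) = -252299 + 1341/556 = -140276903/556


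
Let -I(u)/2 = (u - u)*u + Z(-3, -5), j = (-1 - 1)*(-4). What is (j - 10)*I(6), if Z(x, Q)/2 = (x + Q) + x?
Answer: -88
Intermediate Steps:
Z(x, Q) = 2*Q + 4*x (Z(x, Q) = 2*((x + Q) + x) = 2*((Q + x) + x) = 2*(Q + 2*x) = 2*Q + 4*x)
j = 8 (j = -2*(-4) = 8)
I(u) = 44 (I(u) = -2*((u - u)*u + (2*(-5) + 4*(-3))) = -2*(0*u + (-10 - 12)) = -2*(0 - 22) = -2*(-22) = 44)
(j - 10)*I(6) = (8 - 10)*44 = -2*44 = -88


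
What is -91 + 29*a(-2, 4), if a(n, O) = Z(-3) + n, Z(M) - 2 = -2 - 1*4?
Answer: -265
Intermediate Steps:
Z(M) = -4 (Z(M) = 2 + (-2 - 1*4) = 2 + (-2 - 4) = 2 - 6 = -4)
a(n, O) = -4 + n
-91 + 29*a(-2, 4) = -91 + 29*(-4 - 2) = -91 + 29*(-6) = -91 - 174 = -265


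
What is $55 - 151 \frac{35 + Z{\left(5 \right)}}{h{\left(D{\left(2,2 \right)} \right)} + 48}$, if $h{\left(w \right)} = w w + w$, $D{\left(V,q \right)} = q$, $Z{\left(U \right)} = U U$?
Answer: $- \frac{1015}{9} \approx -112.78$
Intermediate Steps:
$Z{\left(U \right)} = U^{2}$
$h{\left(w \right)} = w + w^{2}$ ($h{\left(w \right)} = w^{2} + w = w + w^{2}$)
$55 - 151 \frac{35 + Z{\left(5 \right)}}{h{\left(D{\left(2,2 \right)} \right)} + 48} = 55 - 151 \frac{35 + 5^{2}}{2 \left(1 + 2\right) + 48} = 55 - 151 \frac{35 + 25}{2 \cdot 3 + 48} = 55 - 151 \frac{60}{6 + 48} = 55 - 151 \cdot \frac{60}{54} = 55 - 151 \cdot 60 \cdot \frac{1}{54} = 55 - \frac{1510}{9} = - \frac{1015}{9}$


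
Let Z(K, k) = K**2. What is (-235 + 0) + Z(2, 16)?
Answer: -231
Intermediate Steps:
(-235 + 0) + Z(2, 16) = (-235 + 0) + 2**2 = -235 + 4 = -231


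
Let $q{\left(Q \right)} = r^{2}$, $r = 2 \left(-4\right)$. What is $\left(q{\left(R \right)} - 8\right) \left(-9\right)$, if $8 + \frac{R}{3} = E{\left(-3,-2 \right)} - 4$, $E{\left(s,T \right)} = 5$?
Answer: $-504$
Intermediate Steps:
$r = -8$
$R = -21$ ($R = -24 + 3 \left(5 - 4\right) = -24 + 3 \cdot 1 = -24 + 3 = -21$)
$q{\left(Q \right)} = 64$ ($q{\left(Q \right)} = \left(-8\right)^{2} = 64$)
$\left(q{\left(R \right)} - 8\right) \left(-9\right) = \left(64 - 8\right) \left(-9\right) = 56 \left(-9\right) = -504$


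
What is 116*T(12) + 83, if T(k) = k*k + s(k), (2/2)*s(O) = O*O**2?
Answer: 217235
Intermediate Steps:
s(O) = O**3 (s(O) = O*O**2 = O**3)
T(k) = k**2 + k**3 (T(k) = k*k + k**3 = k**2 + k**3)
116*T(12) + 83 = 116*(12**2*(1 + 12)) + 83 = 116*(144*13) + 83 = 116*1872 + 83 = 217152 + 83 = 217235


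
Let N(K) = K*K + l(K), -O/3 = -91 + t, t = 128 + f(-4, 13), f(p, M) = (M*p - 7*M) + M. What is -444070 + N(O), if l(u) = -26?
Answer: -366255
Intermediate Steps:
f(p, M) = -6*M + M*p (f(p, M) = (-7*M + M*p) + M = -6*M + M*p)
t = -2 (t = 128 + 13*(-6 - 4) = 128 + 13*(-10) = 128 - 130 = -2)
O = 279 (O = -3*(-91 - 2) = -3*(-93) = 279)
N(K) = -26 + K² (N(K) = K*K - 26 = K² - 26 = -26 + K²)
-444070 + N(O) = -444070 + (-26 + 279²) = -444070 + (-26 + 77841) = -444070 + 77815 = -366255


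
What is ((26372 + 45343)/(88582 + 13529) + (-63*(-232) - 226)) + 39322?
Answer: 1828219249/34037 ≈ 53713.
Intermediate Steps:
((26372 + 45343)/(88582 + 13529) + (-63*(-232) - 226)) + 39322 = (71715/102111 + (14616 - 226)) + 39322 = (71715*(1/102111) + 14390) + 39322 = (23905/34037 + 14390) + 39322 = 489816335/34037 + 39322 = 1828219249/34037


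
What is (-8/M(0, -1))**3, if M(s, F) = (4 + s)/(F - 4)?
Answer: 1000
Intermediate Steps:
M(s, F) = (4 + s)/(-4 + F)
(-8/M(0, -1))**3 = (-8*(-4 - 1)/(4 + 0))**3 = (-8/(4/(-5)))**3 = (-8/((-1/5*4)))**3 = (-8/(-4/5))**3 = (-8*(-5/4))**3 = 10**3 = 1000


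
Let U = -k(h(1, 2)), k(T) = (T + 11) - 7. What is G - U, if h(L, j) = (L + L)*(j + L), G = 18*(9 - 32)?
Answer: -404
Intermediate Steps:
G = -414 (G = 18*(-23) = -414)
h(L, j) = 2*L*(L + j) (h(L, j) = (2*L)*(L + j) = 2*L*(L + j))
k(T) = 4 + T (k(T) = (11 + T) - 7 = 4 + T)
U = -10 (U = -(4 + 2*1*(1 + 2)) = -(4 + 2*1*3) = -(4 + 6) = -1*10 = -10)
G - U = -414 - 1*(-10) = -414 + 10 = -404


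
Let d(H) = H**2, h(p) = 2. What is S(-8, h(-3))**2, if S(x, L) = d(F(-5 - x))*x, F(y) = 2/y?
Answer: 1024/81 ≈ 12.642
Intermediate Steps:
S(x, L) = 4*x/(-5 - x)**2 (S(x, L) = (2/(-5 - x))**2*x = (4/(-5 - x)**2)*x = 4*x/(-5 - x)**2)
S(-8, h(-3))**2 = (4*(-8)/(5 - 8)**2)**2 = (4*(-8)/(-3)**2)**2 = (4*(-8)*(1/9))**2 = (-32/9)**2 = 1024/81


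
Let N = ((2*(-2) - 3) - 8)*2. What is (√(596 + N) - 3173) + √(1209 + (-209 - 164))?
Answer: -3173 + √566 + 2*√209 ≈ -3120.3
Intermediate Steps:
N = -30 (N = ((-4 - 3) - 8)*2 = (-7 - 8)*2 = -15*2 = -30)
(√(596 + N) - 3173) + √(1209 + (-209 - 164)) = (√(596 - 30) - 3173) + √(1209 + (-209 - 164)) = (√566 - 3173) + √(1209 - 373) = (-3173 + √566) + √836 = (-3173 + √566) + 2*√209 = -3173 + √566 + 2*√209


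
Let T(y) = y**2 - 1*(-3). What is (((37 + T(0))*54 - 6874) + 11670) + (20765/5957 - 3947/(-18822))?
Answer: 780339532333/112122654 ≈ 6959.7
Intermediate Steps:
T(y) = 3 + y**2 (T(y) = y**2 + 3 = 3 + y**2)
(((37 + T(0))*54 - 6874) + 11670) + (20765/5957 - 3947/(-18822)) = (((37 + (3 + 0**2))*54 - 6874) + 11670) + (20765/5957 - 3947/(-18822)) = (((37 + (3 + 0))*54 - 6874) + 11670) + (20765*(1/5957) - 3947*(-1/18822)) = (((37 + 3)*54 - 6874) + 11670) + (20765/5957 + 3947/18822) = ((40*54 - 6874) + 11670) + 414351109/112122654 = ((2160 - 6874) + 11670) + 414351109/112122654 = (-4714 + 11670) + 414351109/112122654 = 6956 + 414351109/112122654 = 780339532333/112122654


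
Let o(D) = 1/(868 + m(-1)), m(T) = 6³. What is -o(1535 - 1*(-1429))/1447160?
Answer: -1/1568721440 ≈ -6.3746e-10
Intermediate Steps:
m(T) = 216
o(D) = 1/1084 (o(D) = 1/(868 + 216) = 1/1084)
-o(1535 - 1*(-1429))/1447160 = -1*1/1084/1447160 = -1/1084*1/1447160 = -1/1568721440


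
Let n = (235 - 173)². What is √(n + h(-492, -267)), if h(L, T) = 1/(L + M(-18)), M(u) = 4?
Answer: √228856262/244 ≈ 62.000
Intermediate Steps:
h(L, T) = 1/(4 + L) (h(L, T) = 1/(L + 4) = 1/(4 + L))
n = 3844 (n = 62² = 3844)
√(n + h(-492, -267)) = √(3844 + 1/(4 - 492)) = √(3844 + 1/(-488)) = √(3844 - 1/488) = √(1875871/488) = √228856262/244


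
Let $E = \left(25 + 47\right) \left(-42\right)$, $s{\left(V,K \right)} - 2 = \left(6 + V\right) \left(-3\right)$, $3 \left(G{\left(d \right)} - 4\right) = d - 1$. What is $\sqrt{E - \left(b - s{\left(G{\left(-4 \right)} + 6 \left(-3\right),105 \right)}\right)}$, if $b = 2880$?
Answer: $i \sqrt{5873} \approx 76.635 i$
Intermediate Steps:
$G{\left(d \right)} = \frac{11}{3} + \frac{d}{3}$ ($G{\left(d \right)} = 4 + \frac{d - 1}{3} = 4 + \frac{-1 + d}{3} = 4 + \left(- \frac{1}{3} + \frac{d}{3}\right) = \frac{11}{3} + \frac{d}{3}$)
$s{\left(V,K \right)} = -16 - 3 V$ ($s{\left(V,K \right)} = 2 + \left(6 + V\right) \left(-3\right) = 2 - \left(18 + 3 V\right) = -16 - 3 V$)
$E = -3024$ ($E = 72 \left(-42\right) = -3024$)
$\sqrt{E - \left(b - s{\left(G{\left(-4 \right)} + 6 \left(-3\right),105 \right)}\right)} = \sqrt{-3024 - \left(2896 + 3 \left(\left(\frac{11}{3} + \frac{1}{3} \left(-4\right)\right) + 6 \left(-3\right)\right)\right)} = \sqrt{-3024 - \left(2896 + 3 \left(\left(\frac{11}{3} - \frac{4}{3}\right) - 18\right)\right)} = \sqrt{-3024 - \left(2896 + 3 \left(\frac{7}{3} - 18\right)\right)} = \sqrt{-3024 - 2849} = \sqrt{-5873} = i \sqrt{5873}$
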